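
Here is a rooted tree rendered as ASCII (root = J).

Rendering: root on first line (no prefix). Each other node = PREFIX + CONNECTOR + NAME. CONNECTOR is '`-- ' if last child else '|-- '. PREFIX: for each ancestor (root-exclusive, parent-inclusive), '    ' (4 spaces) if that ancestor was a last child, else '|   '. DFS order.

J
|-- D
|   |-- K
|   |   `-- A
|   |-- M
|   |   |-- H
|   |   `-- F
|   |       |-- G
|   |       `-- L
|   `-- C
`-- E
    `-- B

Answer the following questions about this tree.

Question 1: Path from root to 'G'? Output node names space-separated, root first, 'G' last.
Walk down from root: J -> D -> M -> F -> G

Answer: J D M F G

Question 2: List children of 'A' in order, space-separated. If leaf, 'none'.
Node A's children (from adjacency): (leaf)

Answer: none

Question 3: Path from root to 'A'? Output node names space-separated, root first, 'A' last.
Walk down from root: J -> D -> K -> A

Answer: J D K A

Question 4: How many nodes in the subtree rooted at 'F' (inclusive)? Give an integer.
Subtree rooted at F contains: F, G, L
Count = 3

Answer: 3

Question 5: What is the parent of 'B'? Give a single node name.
Answer: E

Derivation:
Scan adjacency: B appears as child of E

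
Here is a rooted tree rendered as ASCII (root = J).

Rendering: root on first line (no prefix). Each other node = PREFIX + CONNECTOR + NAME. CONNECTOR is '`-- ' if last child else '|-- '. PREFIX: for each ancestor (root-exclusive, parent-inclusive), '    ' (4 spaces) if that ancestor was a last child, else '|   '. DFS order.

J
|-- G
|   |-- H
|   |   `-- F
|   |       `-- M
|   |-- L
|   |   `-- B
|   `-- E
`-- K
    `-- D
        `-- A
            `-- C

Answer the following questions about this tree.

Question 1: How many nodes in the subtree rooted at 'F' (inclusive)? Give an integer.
Subtree rooted at F contains: F, M
Count = 2

Answer: 2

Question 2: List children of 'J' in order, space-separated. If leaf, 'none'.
Answer: G K

Derivation:
Node J's children (from adjacency): G, K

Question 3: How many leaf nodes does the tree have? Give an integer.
Leaves (nodes with no children): B, C, E, M

Answer: 4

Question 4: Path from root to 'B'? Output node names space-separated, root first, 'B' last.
Answer: J G L B

Derivation:
Walk down from root: J -> G -> L -> B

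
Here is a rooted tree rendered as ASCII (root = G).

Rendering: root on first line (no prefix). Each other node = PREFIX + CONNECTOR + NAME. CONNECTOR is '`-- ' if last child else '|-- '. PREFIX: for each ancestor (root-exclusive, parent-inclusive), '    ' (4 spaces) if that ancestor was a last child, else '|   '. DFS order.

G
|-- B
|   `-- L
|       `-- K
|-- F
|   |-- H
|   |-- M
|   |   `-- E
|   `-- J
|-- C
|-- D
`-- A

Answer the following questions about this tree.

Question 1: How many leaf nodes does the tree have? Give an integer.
Leaves (nodes with no children): A, C, D, E, H, J, K

Answer: 7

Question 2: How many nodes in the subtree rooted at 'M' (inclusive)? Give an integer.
Subtree rooted at M contains: E, M
Count = 2

Answer: 2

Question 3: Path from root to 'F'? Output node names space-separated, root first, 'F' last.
Answer: G F

Derivation:
Walk down from root: G -> F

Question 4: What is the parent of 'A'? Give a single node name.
Scan adjacency: A appears as child of G

Answer: G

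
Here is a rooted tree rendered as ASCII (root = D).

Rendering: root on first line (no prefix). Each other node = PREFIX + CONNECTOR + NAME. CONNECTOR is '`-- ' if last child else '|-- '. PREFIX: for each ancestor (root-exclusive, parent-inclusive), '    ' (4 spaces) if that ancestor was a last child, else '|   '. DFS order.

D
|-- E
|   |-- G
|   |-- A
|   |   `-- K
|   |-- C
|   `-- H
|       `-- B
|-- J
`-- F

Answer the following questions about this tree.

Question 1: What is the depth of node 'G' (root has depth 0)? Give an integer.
Answer: 2

Derivation:
Path from root to G: D -> E -> G
Depth = number of edges = 2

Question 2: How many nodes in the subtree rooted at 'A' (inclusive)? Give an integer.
Answer: 2

Derivation:
Subtree rooted at A contains: A, K
Count = 2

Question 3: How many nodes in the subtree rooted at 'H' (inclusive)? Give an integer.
Subtree rooted at H contains: B, H
Count = 2

Answer: 2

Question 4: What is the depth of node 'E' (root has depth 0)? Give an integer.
Path from root to E: D -> E
Depth = number of edges = 1

Answer: 1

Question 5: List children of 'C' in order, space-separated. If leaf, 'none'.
Answer: none

Derivation:
Node C's children (from adjacency): (leaf)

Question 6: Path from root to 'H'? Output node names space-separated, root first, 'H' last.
Walk down from root: D -> E -> H

Answer: D E H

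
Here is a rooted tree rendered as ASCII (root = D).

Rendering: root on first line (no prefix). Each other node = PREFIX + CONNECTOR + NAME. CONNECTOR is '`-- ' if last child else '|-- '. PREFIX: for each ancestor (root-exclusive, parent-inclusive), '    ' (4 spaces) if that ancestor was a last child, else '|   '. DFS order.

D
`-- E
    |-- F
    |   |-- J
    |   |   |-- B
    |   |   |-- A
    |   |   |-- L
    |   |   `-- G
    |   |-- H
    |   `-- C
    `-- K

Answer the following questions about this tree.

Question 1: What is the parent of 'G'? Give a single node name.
Scan adjacency: G appears as child of J

Answer: J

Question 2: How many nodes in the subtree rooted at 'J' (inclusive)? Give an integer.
Answer: 5

Derivation:
Subtree rooted at J contains: A, B, G, J, L
Count = 5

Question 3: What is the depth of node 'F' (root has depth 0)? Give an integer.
Path from root to F: D -> E -> F
Depth = number of edges = 2

Answer: 2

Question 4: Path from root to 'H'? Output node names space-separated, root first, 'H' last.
Answer: D E F H

Derivation:
Walk down from root: D -> E -> F -> H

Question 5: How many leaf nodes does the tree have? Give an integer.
Answer: 7

Derivation:
Leaves (nodes with no children): A, B, C, G, H, K, L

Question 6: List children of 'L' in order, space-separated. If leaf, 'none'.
Answer: none

Derivation:
Node L's children (from adjacency): (leaf)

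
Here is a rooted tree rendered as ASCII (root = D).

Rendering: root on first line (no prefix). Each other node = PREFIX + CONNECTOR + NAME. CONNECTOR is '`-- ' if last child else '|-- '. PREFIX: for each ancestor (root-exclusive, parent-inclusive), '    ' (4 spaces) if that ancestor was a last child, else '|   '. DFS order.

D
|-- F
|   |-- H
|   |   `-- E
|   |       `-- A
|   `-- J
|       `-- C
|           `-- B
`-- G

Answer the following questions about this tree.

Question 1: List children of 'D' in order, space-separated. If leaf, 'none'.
Answer: F G

Derivation:
Node D's children (from adjacency): F, G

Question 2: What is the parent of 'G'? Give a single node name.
Answer: D

Derivation:
Scan adjacency: G appears as child of D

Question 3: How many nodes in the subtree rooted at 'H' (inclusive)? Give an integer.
Answer: 3

Derivation:
Subtree rooted at H contains: A, E, H
Count = 3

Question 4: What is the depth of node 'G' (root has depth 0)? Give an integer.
Answer: 1

Derivation:
Path from root to G: D -> G
Depth = number of edges = 1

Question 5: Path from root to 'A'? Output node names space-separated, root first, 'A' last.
Walk down from root: D -> F -> H -> E -> A

Answer: D F H E A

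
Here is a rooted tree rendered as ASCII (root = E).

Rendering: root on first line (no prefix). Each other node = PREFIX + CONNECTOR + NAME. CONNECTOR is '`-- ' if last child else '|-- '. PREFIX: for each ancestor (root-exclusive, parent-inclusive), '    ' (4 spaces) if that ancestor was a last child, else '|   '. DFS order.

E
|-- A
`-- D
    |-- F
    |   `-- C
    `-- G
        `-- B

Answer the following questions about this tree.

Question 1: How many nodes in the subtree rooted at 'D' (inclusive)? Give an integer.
Answer: 5

Derivation:
Subtree rooted at D contains: B, C, D, F, G
Count = 5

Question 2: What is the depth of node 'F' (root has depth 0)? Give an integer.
Path from root to F: E -> D -> F
Depth = number of edges = 2

Answer: 2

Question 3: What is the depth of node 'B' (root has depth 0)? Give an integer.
Answer: 3

Derivation:
Path from root to B: E -> D -> G -> B
Depth = number of edges = 3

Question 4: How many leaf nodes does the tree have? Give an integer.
Leaves (nodes with no children): A, B, C

Answer: 3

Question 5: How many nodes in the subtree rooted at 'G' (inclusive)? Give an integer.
Answer: 2

Derivation:
Subtree rooted at G contains: B, G
Count = 2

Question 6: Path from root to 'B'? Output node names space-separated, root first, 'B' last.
Walk down from root: E -> D -> G -> B

Answer: E D G B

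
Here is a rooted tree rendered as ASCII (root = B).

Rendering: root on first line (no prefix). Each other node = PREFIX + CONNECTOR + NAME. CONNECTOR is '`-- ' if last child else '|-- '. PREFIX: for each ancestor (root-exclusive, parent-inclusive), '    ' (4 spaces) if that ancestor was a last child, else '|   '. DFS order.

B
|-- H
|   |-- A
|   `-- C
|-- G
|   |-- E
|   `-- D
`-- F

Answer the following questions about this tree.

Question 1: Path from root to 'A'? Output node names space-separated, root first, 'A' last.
Answer: B H A

Derivation:
Walk down from root: B -> H -> A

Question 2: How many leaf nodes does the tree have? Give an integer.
Leaves (nodes with no children): A, C, D, E, F

Answer: 5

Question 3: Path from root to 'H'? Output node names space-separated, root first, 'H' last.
Answer: B H

Derivation:
Walk down from root: B -> H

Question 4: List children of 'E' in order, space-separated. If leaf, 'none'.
Answer: none

Derivation:
Node E's children (from adjacency): (leaf)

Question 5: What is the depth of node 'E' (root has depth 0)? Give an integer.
Path from root to E: B -> G -> E
Depth = number of edges = 2

Answer: 2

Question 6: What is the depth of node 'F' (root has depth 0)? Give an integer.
Answer: 1

Derivation:
Path from root to F: B -> F
Depth = number of edges = 1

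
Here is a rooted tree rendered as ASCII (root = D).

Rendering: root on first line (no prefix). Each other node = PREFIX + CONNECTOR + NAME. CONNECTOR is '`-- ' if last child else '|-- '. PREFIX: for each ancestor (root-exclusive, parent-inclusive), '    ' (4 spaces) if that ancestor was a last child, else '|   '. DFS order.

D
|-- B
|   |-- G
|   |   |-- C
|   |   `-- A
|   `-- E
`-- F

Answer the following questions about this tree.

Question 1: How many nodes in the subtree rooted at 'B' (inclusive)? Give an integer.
Answer: 5

Derivation:
Subtree rooted at B contains: A, B, C, E, G
Count = 5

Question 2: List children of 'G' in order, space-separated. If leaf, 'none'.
Answer: C A

Derivation:
Node G's children (from adjacency): C, A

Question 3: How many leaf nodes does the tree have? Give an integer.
Leaves (nodes with no children): A, C, E, F

Answer: 4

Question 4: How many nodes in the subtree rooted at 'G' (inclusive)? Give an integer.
Answer: 3

Derivation:
Subtree rooted at G contains: A, C, G
Count = 3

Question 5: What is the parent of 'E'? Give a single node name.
Answer: B

Derivation:
Scan adjacency: E appears as child of B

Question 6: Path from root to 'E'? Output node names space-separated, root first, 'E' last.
Answer: D B E

Derivation:
Walk down from root: D -> B -> E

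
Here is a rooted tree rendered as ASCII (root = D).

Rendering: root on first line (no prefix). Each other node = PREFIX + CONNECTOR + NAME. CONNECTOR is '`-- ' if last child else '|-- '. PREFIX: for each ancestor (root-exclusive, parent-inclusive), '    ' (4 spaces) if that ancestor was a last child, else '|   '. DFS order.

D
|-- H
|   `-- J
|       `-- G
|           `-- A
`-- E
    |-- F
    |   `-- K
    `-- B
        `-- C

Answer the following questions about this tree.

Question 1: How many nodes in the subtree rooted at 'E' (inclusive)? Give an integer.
Subtree rooted at E contains: B, C, E, F, K
Count = 5

Answer: 5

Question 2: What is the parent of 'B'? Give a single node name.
Scan adjacency: B appears as child of E

Answer: E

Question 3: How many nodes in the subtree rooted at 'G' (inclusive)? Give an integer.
Answer: 2

Derivation:
Subtree rooted at G contains: A, G
Count = 2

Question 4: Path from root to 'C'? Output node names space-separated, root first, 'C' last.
Walk down from root: D -> E -> B -> C

Answer: D E B C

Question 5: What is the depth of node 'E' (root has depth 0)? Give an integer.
Path from root to E: D -> E
Depth = number of edges = 1

Answer: 1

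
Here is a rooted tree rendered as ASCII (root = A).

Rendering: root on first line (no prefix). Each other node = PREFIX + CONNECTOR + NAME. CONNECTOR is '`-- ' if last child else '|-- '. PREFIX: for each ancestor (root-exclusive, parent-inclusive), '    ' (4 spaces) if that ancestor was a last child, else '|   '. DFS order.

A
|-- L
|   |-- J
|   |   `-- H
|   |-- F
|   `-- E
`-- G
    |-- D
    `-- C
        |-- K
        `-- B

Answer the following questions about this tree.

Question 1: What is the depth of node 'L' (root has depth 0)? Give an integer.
Answer: 1

Derivation:
Path from root to L: A -> L
Depth = number of edges = 1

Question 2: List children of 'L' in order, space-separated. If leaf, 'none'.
Answer: J F E

Derivation:
Node L's children (from adjacency): J, F, E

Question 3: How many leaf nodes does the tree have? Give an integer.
Leaves (nodes with no children): B, D, E, F, H, K

Answer: 6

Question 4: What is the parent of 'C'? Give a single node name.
Scan adjacency: C appears as child of G

Answer: G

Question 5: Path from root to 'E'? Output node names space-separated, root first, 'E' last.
Walk down from root: A -> L -> E

Answer: A L E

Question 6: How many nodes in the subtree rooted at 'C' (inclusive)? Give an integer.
Subtree rooted at C contains: B, C, K
Count = 3

Answer: 3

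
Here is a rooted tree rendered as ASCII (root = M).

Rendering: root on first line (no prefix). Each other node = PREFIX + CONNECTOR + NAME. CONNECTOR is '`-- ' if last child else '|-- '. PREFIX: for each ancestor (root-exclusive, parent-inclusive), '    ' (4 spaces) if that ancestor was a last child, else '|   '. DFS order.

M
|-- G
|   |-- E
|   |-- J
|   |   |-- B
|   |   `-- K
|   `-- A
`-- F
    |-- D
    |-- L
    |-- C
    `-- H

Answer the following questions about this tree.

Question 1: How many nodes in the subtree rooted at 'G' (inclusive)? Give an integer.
Answer: 6

Derivation:
Subtree rooted at G contains: A, B, E, G, J, K
Count = 6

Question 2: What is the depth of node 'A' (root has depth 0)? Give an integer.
Answer: 2

Derivation:
Path from root to A: M -> G -> A
Depth = number of edges = 2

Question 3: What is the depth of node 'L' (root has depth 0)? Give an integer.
Path from root to L: M -> F -> L
Depth = number of edges = 2

Answer: 2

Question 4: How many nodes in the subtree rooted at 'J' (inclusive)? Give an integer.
Subtree rooted at J contains: B, J, K
Count = 3

Answer: 3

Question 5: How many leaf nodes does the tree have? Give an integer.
Leaves (nodes with no children): A, B, C, D, E, H, K, L

Answer: 8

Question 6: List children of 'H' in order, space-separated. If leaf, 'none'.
Answer: none

Derivation:
Node H's children (from adjacency): (leaf)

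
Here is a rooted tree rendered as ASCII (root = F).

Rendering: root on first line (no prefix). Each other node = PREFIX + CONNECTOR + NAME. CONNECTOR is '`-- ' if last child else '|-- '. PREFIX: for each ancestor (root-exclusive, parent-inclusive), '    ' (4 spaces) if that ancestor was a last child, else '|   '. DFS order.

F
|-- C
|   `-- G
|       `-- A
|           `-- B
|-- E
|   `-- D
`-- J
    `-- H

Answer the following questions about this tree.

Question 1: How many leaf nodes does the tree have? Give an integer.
Answer: 3

Derivation:
Leaves (nodes with no children): B, D, H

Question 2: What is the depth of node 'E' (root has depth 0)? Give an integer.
Path from root to E: F -> E
Depth = number of edges = 1

Answer: 1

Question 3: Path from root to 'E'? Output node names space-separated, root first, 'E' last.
Walk down from root: F -> E

Answer: F E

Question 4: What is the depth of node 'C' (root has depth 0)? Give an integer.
Answer: 1

Derivation:
Path from root to C: F -> C
Depth = number of edges = 1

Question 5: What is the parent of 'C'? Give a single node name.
Scan adjacency: C appears as child of F

Answer: F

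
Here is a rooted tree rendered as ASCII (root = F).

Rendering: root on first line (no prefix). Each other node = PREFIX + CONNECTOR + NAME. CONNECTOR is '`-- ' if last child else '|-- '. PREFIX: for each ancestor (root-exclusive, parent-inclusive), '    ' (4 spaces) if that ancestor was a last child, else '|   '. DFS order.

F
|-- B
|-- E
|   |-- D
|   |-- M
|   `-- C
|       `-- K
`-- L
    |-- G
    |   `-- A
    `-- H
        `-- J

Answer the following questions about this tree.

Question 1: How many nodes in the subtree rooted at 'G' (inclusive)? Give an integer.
Subtree rooted at G contains: A, G
Count = 2

Answer: 2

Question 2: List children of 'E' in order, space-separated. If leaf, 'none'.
Answer: D M C

Derivation:
Node E's children (from adjacency): D, M, C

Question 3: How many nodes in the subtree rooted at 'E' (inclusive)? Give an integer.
Answer: 5

Derivation:
Subtree rooted at E contains: C, D, E, K, M
Count = 5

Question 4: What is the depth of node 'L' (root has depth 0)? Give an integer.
Path from root to L: F -> L
Depth = number of edges = 1

Answer: 1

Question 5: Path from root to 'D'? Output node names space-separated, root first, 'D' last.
Walk down from root: F -> E -> D

Answer: F E D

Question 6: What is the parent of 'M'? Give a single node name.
Scan adjacency: M appears as child of E

Answer: E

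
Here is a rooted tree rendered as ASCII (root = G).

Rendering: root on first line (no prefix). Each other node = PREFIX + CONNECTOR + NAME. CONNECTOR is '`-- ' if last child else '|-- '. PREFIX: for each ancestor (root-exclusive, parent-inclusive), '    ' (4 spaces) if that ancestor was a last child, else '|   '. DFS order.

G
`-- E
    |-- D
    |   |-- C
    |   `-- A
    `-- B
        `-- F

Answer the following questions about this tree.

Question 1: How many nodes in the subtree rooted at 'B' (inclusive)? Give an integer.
Answer: 2

Derivation:
Subtree rooted at B contains: B, F
Count = 2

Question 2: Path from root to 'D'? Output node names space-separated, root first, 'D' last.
Answer: G E D

Derivation:
Walk down from root: G -> E -> D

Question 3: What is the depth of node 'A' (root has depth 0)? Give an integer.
Path from root to A: G -> E -> D -> A
Depth = number of edges = 3

Answer: 3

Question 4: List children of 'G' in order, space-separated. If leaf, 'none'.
Answer: E

Derivation:
Node G's children (from adjacency): E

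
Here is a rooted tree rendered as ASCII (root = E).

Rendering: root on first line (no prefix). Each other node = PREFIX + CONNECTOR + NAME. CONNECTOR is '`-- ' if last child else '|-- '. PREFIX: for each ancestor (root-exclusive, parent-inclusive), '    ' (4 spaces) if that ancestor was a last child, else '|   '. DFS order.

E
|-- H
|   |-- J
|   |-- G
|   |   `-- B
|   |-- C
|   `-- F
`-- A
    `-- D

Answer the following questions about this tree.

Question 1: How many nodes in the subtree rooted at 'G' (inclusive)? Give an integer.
Answer: 2

Derivation:
Subtree rooted at G contains: B, G
Count = 2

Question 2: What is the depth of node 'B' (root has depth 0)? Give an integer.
Path from root to B: E -> H -> G -> B
Depth = number of edges = 3

Answer: 3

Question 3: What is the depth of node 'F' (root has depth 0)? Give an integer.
Path from root to F: E -> H -> F
Depth = number of edges = 2

Answer: 2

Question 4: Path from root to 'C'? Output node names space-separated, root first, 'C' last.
Walk down from root: E -> H -> C

Answer: E H C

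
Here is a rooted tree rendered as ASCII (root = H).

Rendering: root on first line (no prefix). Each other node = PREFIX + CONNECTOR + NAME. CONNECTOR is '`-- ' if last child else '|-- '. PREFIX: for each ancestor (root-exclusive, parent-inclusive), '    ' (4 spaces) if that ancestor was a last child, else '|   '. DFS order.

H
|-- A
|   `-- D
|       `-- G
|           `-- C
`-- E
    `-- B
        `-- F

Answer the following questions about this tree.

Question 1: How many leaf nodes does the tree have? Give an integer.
Leaves (nodes with no children): C, F

Answer: 2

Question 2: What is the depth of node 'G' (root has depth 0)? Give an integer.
Answer: 3

Derivation:
Path from root to G: H -> A -> D -> G
Depth = number of edges = 3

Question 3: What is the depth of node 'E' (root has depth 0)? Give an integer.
Path from root to E: H -> E
Depth = number of edges = 1

Answer: 1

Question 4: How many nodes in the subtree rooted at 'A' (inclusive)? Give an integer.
Subtree rooted at A contains: A, C, D, G
Count = 4

Answer: 4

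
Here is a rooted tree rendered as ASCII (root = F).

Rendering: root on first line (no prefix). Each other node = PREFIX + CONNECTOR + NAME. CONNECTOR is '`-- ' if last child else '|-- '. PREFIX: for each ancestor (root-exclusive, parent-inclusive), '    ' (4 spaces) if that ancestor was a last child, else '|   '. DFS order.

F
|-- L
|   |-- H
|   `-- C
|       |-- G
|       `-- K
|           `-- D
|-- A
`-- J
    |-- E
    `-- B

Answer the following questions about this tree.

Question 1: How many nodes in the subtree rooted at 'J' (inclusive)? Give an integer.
Answer: 3

Derivation:
Subtree rooted at J contains: B, E, J
Count = 3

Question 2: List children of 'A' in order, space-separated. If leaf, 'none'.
Answer: none

Derivation:
Node A's children (from adjacency): (leaf)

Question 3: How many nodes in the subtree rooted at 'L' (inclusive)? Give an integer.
Answer: 6

Derivation:
Subtree rooted at L contains: C, D, G, H, K, L
Count = 6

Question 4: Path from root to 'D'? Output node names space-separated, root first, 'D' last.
Walk down from root: F -> L -> C -> K -> D

Answer: F L C K D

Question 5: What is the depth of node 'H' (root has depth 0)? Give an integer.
Path from root to H: F -> L -> H
Depth = number of edges = 2

Answer: 2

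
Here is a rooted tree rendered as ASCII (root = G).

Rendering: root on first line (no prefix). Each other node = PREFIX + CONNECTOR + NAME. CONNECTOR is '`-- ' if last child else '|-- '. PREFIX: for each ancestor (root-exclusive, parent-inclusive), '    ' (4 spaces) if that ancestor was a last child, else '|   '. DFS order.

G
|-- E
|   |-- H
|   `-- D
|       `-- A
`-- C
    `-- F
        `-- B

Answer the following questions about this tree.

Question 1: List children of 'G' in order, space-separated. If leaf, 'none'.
Answer: E C

Derivation:
Node G's children (from adjacency): E, C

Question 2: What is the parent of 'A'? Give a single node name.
Scan adjacency: A appears as child of D

Answer: D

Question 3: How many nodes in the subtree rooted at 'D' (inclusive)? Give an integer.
Answer: 2

Derivation:
Subtree rooted at D contains: A, D
Count = 2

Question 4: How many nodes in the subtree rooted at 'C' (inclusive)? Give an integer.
Answer: 3

Derivation:
Subtree rooted at C contains: B, C, F
Count = 3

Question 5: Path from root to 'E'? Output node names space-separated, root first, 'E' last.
Walk down from root: G -> E

Answer: G E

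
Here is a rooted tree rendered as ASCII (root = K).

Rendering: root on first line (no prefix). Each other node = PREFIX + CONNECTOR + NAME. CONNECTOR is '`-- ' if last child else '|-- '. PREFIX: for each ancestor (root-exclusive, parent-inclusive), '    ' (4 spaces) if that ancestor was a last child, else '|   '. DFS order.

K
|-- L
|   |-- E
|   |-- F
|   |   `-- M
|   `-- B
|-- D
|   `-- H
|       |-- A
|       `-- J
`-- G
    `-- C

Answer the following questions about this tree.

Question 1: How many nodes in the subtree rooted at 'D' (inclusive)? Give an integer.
Subtree rooted at D contains: A, D, H, J
Count = 4

Answer: 4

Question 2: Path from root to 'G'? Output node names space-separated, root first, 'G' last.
Walk down from root: K -> G

Answer: K G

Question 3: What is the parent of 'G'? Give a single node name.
Scan adjacency: G appears as child of K

Answer: K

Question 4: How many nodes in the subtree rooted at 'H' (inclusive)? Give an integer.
Subtree rooted at H contains: A, H, J
Count = 3

Answer: 3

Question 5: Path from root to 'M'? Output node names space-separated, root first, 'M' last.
Answer: K L F M

Derivation:
Walk down from root: K -> L -> F -> M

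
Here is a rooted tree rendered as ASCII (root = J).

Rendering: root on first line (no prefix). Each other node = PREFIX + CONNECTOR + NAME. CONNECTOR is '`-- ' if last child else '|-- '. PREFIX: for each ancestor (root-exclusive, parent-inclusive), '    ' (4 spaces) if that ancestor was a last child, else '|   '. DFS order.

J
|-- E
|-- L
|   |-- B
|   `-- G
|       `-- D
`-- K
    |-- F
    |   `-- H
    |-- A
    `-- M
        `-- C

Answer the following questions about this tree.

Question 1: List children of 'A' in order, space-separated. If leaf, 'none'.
Answer: none

Derivation:
Node A's children (from adjacency): (leaf)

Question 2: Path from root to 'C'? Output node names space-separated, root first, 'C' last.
Walk down from root: J -> K -> M -> C

Answer: J K M C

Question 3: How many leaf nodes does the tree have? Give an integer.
Answer: 6

Derivation:
Leaves (nodes with no children): A, B, C, D, E, H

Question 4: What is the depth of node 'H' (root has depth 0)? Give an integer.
Answer: 3

Derivation:
Path from root to H: J -> K -> F -> H
Depth = number of edges = 3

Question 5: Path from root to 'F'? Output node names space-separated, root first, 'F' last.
Walk down from root: J -> K -> F

Answer: J K F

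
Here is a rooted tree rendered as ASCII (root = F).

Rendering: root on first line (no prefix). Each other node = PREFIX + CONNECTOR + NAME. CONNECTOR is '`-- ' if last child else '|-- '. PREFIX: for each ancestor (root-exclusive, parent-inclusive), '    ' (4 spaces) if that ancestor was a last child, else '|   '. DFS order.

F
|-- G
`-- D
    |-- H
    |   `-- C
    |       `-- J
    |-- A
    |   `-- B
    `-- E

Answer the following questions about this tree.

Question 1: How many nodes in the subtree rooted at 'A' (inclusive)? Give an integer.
Subtree rooted at A contains: A, B
Count = 2

Answer: 2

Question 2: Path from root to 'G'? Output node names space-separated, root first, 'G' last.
Answer: F G

Derivation:
Walk down from root: F -> G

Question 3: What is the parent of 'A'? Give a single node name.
Scan adjacency: A appears as child of D

Answer: D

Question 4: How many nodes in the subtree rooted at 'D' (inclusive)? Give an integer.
Subtree rooted at D contains: A, B, C, D, E, H, J
Count = 7

Answer: 7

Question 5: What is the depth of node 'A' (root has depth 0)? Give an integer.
Answer: 2

Derivation:
Path from root to A: F -> D -> A
Depth = number of edges = 2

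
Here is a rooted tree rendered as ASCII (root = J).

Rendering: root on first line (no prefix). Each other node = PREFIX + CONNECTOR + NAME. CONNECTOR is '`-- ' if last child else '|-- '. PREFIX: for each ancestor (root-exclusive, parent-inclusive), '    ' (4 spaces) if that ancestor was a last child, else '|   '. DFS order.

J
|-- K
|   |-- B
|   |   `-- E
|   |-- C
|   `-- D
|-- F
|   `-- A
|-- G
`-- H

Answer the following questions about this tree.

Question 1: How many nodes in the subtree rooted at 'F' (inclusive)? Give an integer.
Subtree rooted at F contains: A, F
Count = 2

Answer: 2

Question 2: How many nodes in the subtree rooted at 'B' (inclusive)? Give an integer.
Answer: 2

Derivation:
Subtree rooted at B contains: B, E
Count = 2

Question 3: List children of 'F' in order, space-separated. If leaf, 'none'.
Answer: A

Derivation:
Node F's children (from adjacency): A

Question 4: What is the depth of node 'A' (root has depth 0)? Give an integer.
Answer: 2

Derivation:
Path from root to A: J -> F -> A
Depth = number of edges = 2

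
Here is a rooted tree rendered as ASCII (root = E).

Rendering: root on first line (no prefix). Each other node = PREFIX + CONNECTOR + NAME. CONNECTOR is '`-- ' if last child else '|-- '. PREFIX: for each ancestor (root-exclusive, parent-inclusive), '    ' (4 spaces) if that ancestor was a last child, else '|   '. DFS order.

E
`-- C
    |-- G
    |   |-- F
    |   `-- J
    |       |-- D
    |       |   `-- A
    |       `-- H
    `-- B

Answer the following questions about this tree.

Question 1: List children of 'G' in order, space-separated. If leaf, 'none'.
Answer: F J

Derivation:
Node G's children (from adjacency): F, J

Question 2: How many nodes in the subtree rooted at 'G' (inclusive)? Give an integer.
Answer: 6

Derivation:
Subtree rooted at G contains: A, D, F, G, H, J
Count = 6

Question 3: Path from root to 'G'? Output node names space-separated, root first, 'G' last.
Answer: E C G

Derivation:
Walk down from root: E -> C -> G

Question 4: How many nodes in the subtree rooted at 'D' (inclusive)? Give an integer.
Subtree rooted at D contains: A, D
Count = 2

Answer: 2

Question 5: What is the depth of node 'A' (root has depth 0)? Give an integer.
Answer: 5

Derivation:
Path from root to A: E -> C -> G -> J -> D -> A
Depth = number of edges = 5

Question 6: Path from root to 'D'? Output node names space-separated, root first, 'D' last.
Answer: E C G J D

Derivation:
Walk down from root: E -> C -> G -> J -> D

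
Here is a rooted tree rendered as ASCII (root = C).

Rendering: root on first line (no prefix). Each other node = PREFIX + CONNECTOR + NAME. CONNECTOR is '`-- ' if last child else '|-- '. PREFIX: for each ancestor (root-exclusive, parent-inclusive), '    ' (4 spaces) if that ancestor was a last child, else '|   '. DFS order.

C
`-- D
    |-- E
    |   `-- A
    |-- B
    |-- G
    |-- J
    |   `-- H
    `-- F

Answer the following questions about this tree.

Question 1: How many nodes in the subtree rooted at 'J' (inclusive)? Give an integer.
Answer: 2

Derivation:
Subtree rooted at J contains: H, J
Count = 2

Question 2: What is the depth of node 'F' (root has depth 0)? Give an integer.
Path from root to F: C -> D -> F
Depth = number of edges = 2

Answer: 2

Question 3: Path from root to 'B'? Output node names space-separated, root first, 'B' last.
Walk down from root: C -> D -> B

Answer: C D B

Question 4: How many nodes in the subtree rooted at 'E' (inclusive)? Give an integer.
Answer: 2

Derivation:
Subtree rooted at E contains: A, E
Count = 2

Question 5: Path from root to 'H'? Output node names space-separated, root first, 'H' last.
Walk down from root: C -> D -> J -> H

Answer: C D J H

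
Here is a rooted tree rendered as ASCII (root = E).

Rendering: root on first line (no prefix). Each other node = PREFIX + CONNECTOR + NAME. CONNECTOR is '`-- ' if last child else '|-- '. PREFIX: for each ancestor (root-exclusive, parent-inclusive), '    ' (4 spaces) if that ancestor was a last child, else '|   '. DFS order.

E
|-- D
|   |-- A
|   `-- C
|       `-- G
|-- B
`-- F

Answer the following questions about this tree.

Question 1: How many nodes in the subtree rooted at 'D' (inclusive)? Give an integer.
Answer: 4

Derivation:
Subtree rooted at D contains: A, C, D, G
Count = 4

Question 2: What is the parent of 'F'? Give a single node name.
Answer: E

Derivation:
Scan adjacency: F appears as child of E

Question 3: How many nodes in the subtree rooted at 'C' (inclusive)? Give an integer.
Answer: 2

Derivation:
Subtree rooted at C contains: C, G
Count = 2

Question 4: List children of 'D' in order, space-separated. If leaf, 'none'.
Answer: A C

Derivation:
Node D's children (from adjacency): A, C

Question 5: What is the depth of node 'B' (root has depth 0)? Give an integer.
Path from root to B: E -> B
Depth = number of edges = 1

Answer: 1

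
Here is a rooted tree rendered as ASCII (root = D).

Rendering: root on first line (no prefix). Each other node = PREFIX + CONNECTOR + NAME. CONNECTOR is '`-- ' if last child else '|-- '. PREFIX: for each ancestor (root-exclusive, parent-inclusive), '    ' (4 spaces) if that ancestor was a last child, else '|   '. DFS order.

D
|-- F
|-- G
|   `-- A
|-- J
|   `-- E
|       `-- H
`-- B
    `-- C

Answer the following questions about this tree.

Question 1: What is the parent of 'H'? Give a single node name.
Scan adjacency: H appears as child of E

Answer: E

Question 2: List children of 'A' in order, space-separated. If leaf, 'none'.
Answer: none

Derivation:
Node A's children (from adjacency): (leaf)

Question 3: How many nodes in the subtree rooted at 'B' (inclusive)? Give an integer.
Subtree rooted at B contains: B, C
Count = 2

Answer: 2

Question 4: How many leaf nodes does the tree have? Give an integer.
Answer: 4

Derivation:
Leaves (nodes with no children): A, C, F, H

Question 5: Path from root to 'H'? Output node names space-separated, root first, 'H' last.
Answer: D J E H

Derivation:
Walk down from root: D -> J -> E -> H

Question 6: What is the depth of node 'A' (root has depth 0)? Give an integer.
Answer: 2

Derivation:
Path from root to A: D -> G -> A
Depth = number of edges = 2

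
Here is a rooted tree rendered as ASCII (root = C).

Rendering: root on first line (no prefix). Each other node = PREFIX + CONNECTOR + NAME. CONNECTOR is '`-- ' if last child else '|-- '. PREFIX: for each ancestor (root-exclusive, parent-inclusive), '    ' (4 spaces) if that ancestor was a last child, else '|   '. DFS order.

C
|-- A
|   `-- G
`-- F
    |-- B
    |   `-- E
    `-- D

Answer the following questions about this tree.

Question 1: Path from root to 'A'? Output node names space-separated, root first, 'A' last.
Walk down from root: C -> A

Answer: C A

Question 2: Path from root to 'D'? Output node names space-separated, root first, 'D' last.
Answer: C F D

Derivation:
Walk down from root: C -> F -> D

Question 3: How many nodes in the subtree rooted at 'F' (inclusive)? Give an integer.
Subtree rooted at F contains: B, D, E, F
Count = 4

Answer: 4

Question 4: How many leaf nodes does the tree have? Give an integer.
Leaves (nodes with no children): D, E, G

Answer: 3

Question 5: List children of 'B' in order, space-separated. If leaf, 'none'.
Answer: E

Derivation:
Node B's children (from adjacency): E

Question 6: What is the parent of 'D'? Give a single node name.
Scan adjacency: D appears as child of F

Answer: F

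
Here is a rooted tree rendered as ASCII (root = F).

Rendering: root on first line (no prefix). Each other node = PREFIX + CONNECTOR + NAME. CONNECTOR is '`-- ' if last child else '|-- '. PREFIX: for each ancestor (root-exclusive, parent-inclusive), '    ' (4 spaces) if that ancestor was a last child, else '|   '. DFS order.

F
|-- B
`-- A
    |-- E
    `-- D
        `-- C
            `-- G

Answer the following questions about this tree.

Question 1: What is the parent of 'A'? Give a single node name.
Answer: F

Derivation:
Scan adjacency: A appears as child of F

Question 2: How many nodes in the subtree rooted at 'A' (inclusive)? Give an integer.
Answer: 5

Derivation:
Subtree rooted at A contains: A, C, D, E, G
Count = 5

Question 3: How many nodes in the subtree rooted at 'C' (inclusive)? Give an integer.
Answer: 2

Derivation:
Subtree rooted at C contains: C, G
Count = 2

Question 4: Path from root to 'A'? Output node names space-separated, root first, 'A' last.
Walk down from root: F -> A

Answer: F A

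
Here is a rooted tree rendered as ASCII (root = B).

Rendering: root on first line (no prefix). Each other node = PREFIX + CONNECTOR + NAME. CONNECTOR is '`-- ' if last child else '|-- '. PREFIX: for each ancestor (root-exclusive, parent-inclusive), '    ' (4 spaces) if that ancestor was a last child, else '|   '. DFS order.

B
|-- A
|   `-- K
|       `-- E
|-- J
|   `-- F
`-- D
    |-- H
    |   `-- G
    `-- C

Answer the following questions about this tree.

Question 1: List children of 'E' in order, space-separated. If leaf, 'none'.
Node E's children (from adjacency): (leaf)

Answer: none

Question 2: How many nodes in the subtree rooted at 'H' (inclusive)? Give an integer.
Answer: 2

Derivation:
Subtree rooted at H contains: G, H
Count = 2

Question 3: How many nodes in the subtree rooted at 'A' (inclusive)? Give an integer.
Answer: 3

Derivation:
Subtree rooted at A contains: A, E, K
Count = 3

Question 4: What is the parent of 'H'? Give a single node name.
Scan adjacency: H appears as child of D

Answer: D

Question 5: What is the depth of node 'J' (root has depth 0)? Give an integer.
Answer: 1

Derivation:
Path from root to J: B -> J
Depth = number of edges = 1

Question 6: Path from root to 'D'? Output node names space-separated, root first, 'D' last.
Answer: B D

Derivation:
Walk down from root: B -> D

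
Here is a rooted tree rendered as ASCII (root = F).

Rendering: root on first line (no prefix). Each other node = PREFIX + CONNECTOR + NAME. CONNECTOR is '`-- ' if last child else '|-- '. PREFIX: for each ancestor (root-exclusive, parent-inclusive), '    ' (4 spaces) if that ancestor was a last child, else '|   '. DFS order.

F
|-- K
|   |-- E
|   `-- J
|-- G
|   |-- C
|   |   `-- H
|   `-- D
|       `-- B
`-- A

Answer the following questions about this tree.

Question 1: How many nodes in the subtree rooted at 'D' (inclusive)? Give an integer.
Answer: 2

Derivation:
Subtree rooted at D contains: B, D
Count = 2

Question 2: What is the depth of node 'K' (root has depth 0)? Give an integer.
Answer: 1

Derivation:
Path from root to K: F -> K
Depth = number of edges = 1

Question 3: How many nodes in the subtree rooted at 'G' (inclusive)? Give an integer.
Answer: 5

Derivation:
Subtree rooted at G contains: B, C, D, G, H
Count = 5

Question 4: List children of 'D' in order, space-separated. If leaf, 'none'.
Node D's children (from adjacency): B

Answer: B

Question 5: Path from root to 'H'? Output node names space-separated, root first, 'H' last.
Walk down from root: F -> G -> C -> H

Answer: F G C H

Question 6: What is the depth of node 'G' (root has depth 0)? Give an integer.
Path from root to G: F -> G
Depth = number of edges = 1

Answer: 1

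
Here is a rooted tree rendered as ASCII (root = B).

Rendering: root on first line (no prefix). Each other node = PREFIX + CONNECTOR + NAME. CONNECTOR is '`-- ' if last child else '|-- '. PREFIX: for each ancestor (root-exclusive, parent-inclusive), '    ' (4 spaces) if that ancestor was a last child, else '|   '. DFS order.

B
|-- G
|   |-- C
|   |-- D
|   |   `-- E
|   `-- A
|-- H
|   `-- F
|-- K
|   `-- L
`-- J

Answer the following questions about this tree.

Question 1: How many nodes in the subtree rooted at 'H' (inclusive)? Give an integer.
Answer: 2

Derivation:
Subtree rooted at H contains: F, H
Count = 2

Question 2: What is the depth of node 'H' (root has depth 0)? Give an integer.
Path from root to H: B -> H
Depth = number of edges = 1

Answer: 1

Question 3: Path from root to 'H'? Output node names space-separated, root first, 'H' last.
Walk down from root: B -> H

Answer: B H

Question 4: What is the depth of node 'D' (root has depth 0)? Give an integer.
Answer: 2

Derivation:
Path from root to D: B -> G -> D
Depth = number of edges = 2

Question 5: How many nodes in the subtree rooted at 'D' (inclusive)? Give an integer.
Answer: 2

Derivation:
Subtree rooted at D contains: D, E
Count = 2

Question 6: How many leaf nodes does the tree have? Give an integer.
Leaves (nodes with no children): A, C, E, F, J, L

Answer: 6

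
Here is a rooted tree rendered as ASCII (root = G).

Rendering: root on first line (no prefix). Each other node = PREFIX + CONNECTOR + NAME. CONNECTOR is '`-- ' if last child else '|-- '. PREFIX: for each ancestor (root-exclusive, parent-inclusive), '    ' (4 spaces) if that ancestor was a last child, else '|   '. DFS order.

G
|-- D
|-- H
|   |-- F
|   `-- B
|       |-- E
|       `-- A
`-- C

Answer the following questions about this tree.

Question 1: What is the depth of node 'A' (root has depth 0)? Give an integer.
Answer: 3

Derivation:
Path from root to A: G -> H -> B -> A
Depth = number of edges = 3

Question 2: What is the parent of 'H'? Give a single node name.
Answer: G

Derivation:
Scan adjacency: H appears as child of G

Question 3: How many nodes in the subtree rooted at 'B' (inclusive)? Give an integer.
Answer: 3

Derivation:
Subtree rooted at B contains: A, B, E
Count = 3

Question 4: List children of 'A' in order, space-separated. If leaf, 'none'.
Node A's children (from adjacency): (leaf)

Answer: none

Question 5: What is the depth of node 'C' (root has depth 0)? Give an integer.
Path from root to C: G -> C
Depth = number of edges = 1

Answer: 1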